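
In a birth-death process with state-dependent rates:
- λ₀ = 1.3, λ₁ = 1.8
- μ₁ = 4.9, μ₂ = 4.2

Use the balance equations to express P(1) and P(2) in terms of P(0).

Balance equations:
State 0: λ₀P₀ = μ₁P₁ → P₁ = (λ₀/μ₁)P₀ = (1.3/4.9)P₀ = 0.2653P₀
State 1: P₂ = (λ₀λ₁)/(μ₁μ₂)P₀ = (1.3×1.8)/(4.9×4.2)P₀ = 0.1137P₀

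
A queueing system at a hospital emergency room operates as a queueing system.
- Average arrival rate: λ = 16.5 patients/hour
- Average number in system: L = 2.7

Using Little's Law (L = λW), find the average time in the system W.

Little's Law: L = λW, so W = L/λ
W = 2.7/16.5 = 0.1636 hours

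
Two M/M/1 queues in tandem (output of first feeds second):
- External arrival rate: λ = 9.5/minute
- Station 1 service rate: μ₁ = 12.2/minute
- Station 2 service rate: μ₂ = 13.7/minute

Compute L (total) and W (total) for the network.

By Jackson's theorem, each station behaves as independent M/M/1.
Station 1: ρ₁ = 9.5/12.2 = 0.7787, L₁ = ρ₁/(1-ρ₁) = λ/(μ₁-λ) = 9.5/2.70 = 3.5185
Station 2: ρ₂ = 9.5/13.7 = 0.6934, L₂ = ρ₂/(1-ρ₂) = λ/(μ₂-λ) = 9.5/4.20 = 2.2619
Total: L = L₁ + L₂ = 3.5185 + 2.2619 = 5.7804
W = L/λ = 5.7804/9.5 = 0.6085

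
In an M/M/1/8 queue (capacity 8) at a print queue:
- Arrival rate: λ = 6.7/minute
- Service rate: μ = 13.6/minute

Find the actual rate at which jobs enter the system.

ρ = λ/μ = 6.7/13.6 = 0.49265
P₀ = (1-ρ)/(1-ρ^(K+1)) = (1-0.49265)/(1-0.49265^9) = 0.5073/0.9983 = 0.5082
P_K = P₀×ρ^K = 0.5082 × 0.49265^8 = 0.5082 × 0.003470 = 0.001763
λ_eff = λ(1-P_K) = 6.7 × (1 - 0.001763) = 6.7 × 0.99824 = 6.6882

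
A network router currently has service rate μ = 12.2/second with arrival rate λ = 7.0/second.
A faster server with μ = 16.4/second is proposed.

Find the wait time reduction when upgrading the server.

System 1: ρ₁ = 7.0/12.2 = 0.5738, W₁ = 1/(12.2-7.0) = 0.19231
System 2: ρ₂ = 7.0/16.4 = 0.4268, W₂ = 1/(16.4-7.0) = 0.10638
Improvement: (W₁-W₂)/W₁ = (0.19231-0.10638)/0.19231 = 44.68%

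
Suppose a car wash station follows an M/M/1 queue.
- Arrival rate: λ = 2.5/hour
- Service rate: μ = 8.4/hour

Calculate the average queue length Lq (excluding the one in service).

ρ = λ/μ = 2.5/8.4 = 0.2976
For M/M/1: Lq = λ²/(μ(μ-λ))
Lq = 6.25/(8.4 × 5.90)
Lq = 0.1261 cars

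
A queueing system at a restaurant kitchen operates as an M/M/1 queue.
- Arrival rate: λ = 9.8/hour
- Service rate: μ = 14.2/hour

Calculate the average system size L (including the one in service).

ρ = λ/μ = 9.8/14.2 = 0.6901
For M/M/1: L = λ/(μ-λ)
L = 9.8/(14.2-9.8) = 9.8/4.40
L = 2.2273 orders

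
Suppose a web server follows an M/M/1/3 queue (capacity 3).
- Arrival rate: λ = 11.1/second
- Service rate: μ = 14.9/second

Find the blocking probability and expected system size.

ρ = λ/μ = 11.1/14.9 = 0.74497
P₀ = (1-ρ)/(1-ρ^(K+1)) = (1-0.74497)/(1-0.74497^4) = 0.2550/0.6920 = 0.3685
P_K = P₀×ρ^K = 0.36854 × 0.74497^3 = 0.36854 × 0.41344 = 0.1524
Blocking probability P_3 = 0.1524 (15.24%)
L = ρ[1 - (K+1)ρ^K + Kρ^(K+1)] / [(1-ρ)(1-ρ^(K+1))]
L = 0.74497 × (1 - 4×0.413444 + 3×0.308003) / ((1 - 0.74497) × (1 - 0.308003)) = 1.1407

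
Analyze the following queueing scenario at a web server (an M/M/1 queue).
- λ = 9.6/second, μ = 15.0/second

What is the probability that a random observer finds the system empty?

ρ = λ/μ = 9.6/15.0 = 0.6400
P(0) = 1 - ρ = 1 - 0.6400 = 0.3600
The server is idle 36.00% of the time.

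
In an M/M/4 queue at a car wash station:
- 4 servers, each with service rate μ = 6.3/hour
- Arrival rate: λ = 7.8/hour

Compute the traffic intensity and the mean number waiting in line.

Traffic intensity: ρ = λ/(cμ) = 7.8/(4×6.3) = 0.3095
Since ρ = 0.3095 < 1, system is stable.
Offered load a = λ/μ = cρ = 7.8/6.3 = 1.2381
P₀ = [ Σₙ₌₀^3 aⁿ/n! + a^4/(4!(1-ρ)) ]⁻¹
Σ = a^0/0! + a^1/1! + a^2/2! + a^3/3! = 1.0000 + 1.2381 + 0.7664 + 0.3163 = 3.3208
a^4/(4!(1-ρ)) = 2.3497/(24 × 0.6905) = 0.1418
P₀ = 1/(3.3208 + 0.1418) = 0.2888
Lq = P₀·a^4·ρ / (4!(1-ρ)²) = 0.28880 × 2.3497 × 0.30952 / (24 × 0.47676) = 0.01836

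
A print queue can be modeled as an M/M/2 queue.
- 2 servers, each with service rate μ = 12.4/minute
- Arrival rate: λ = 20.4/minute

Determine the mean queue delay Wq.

Traffic intensity: ρ = λ/(cμ) = 20.4/(2×12.4) = 0.8226
Since ρ = 0.8226 < 1, system is stable.
Offered load a = λ/μ = cρ = 20.4/12.4 = 1.6452
P₀ = [ Σₙ₌₀^1 aⁿ/n! + a^2/(2!(1-ρ)) ]⁻¹
Σ = a^0/0! + a^1/1! = 1.0000 + 1.6452 = 2.6452
a^2/(2!(1-ρ)) = 2.70656/(2 × 0.177419) = 7.6276
P₀ = 1/(2.64516 + 7.62757) = 0.09735
Lq = P₀·a^2·ρ / (2!(1-ρ)²) = 0.097345 × 2.7066 × 0.82258 / (2 × 0.031478) = 3.4425
Wq = Lq/λ = 3.4425/20.4 = 0.1688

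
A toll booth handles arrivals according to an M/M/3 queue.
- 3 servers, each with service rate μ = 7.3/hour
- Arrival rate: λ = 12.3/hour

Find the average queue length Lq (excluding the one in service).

Traffic intensity: ρ = λ/(cμ) = 12.3/(3×7.3) = 0.5616
Since ρ = 0.5616 < 1, system is stable.
Offered load a = λ/μ = cρ = 12.3/7.3 = 1.6849
P₀ = [ Σₙ₌₀^2 aⁿ/n! + a^3/(3!(1-ρ)) ]⁻¹
Σ = a^0/0! + a^1/1! + a^2/2! = 1.0000 + 1.6849 + 1.4195 = 4.1044
a^3/(3!(1-ρ)) = 4.7835/(6 × 0.43836) = 1.8187
P₀ = 1/(4.1044 + 1.8187) = 0.1688
Lq = P₀·a^3·ρ / (3!(1-ρ)²) = 0.16883 × 4.7835 × 0.56164 / (6 × 0.19216) = 0.3934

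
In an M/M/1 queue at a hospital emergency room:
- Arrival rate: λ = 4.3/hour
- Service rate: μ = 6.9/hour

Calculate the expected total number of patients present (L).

ρ = λ/μ = 4.3/6.9 = 0.6232
For M/M/1: L = λ/(μ-λ)
L = 4.3/(6.9-4.3) = 4.3/2.60
L = 1.6538 patients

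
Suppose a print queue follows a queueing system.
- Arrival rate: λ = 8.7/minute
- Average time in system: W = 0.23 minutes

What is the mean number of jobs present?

Little's Law: L = λW
L = 8.7 × 0.23 = 2.0010 jobs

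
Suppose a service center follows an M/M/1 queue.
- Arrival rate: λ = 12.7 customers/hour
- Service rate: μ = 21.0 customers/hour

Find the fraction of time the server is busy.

Server utilization: ρ = λ/μ
ρ = 12.7/21.0 = 0.6048
The server is busy 60.48% of the time.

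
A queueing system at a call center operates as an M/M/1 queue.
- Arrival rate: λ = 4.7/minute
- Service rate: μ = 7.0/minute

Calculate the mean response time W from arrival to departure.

First, compute utilization: ρ = λ/μ = 4.7/7.0 = 0.6714
For M/M/1: W = 1/(μ-λ)
W = 1/(7.0-4.7) = 1/2.30
W = 0.4348 minutes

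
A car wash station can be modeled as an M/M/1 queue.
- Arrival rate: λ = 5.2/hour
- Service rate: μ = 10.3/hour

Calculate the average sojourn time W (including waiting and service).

First, compute utilization: ρ = λ/μ = 5.2/10.3 = 0.5049
For M/M/1: W = 1/(μ-λ)
W = 1/(10.3-5.2) = 1/5.10
W = 0.1961 hours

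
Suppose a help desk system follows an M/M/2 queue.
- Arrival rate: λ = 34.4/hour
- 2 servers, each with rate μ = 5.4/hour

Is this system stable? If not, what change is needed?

Stability requires ρ = λ/(cμ) < 1
ρ = 34.4/(2 × 5.4) = 34.4/10.80 = 3.1852
Since 3.1852 ≥ 1, the system is UNSTABLE.
Need c > λ/μ = 34.4/5.4 = 6.37.
Minimum servers needed: c = 7.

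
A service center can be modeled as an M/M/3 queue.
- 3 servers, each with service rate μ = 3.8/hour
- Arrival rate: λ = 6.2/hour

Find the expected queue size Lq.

Traffic intensity: ρ = λ/(cμ) = 6.2/(3×3.8) = 0.5439
Since ρ = 0.5439 < 1, system is stable.
Offered load a = λ/μ = cρ = 6.2/3.8 = 1.6316
P₀ = [ Σₙ₌₀^2 aⁿ/n! + a^3/(3!(1-ρ)) ]⁻¹
Σ = a^0/0! + a^1/1! + a^2/2! = 1.0000 + 1.6316 + 1.3310 = 3.9626
a^3/(3!(1-ρ)) = 4.3433/(6 × 0.45614) = 1.5870
P₀ = 1/(3.9626 + 1.5870) = 0.1802
Lq = P₀·a^3·ρ / (3!(1-ρ)²) = 0.18019 × 4.3433 × 0.54386 / (6 × 0.20806) = 0.3410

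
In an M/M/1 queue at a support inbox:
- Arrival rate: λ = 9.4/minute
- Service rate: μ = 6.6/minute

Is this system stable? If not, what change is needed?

Stability requires ρ = λ/(cμ) < 1
ρ = 9.4/(1 × 6.6) = 9.4/6.60 = 1.4242
Since 1.4242 ≥ 1, the system is UNSTABLE.
Queue grows without bound. Need μ > λ = 9.4.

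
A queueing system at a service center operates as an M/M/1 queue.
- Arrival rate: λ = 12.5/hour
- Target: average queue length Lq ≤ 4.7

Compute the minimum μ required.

For M/M/1: Lq = λ²/(μ(μ-λ))
Need Lq ≤ 4.7, i.e. μ(μ-λ) ≥ λ²/4.7
μ² - 12.5μ - 156.25/4.7 ≥ 0  →  μ² - 12.5μ - 33.24468 ≥ 0
Quadratic formula (positive root): μ = [λ + √(λ² + 4×33.24468)]/2
Discriminant: 156.25 + 4×33.24468 = 289.2287, √289.2287 = 17.00673
μ ≥ (12.5 + 17.00673)/2 = 14.7534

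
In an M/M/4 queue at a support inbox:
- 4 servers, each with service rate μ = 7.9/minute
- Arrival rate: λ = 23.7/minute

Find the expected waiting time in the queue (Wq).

Traffic intensity: ρ = λ/(cμ) = 23.7/(4×7.9) = 0.7500
Since ρ = 0.7500 < 1, system is stable.
Offered load a = λ/μ = cρ = 23.7/7.9 = 3.0000
P₀ = [ Σₙ₌₀^3 aⁿ/n! + a^4/(4!(1-ρ)) ]⁻¹
Σ = a^0/0! + a^1/1! + a^2/2! + a^3/3! = 1.0000 + 3.0000 + 4.5000 + 4.5000 = 13.0000
a^4/(4!(1-ρ)) = 81.0000/(24 × 0.2500) = 13.5000
P₀ = 1/(13.0000 + 13.5000) = 0.03774
Lq = P₀·a^4·ρ / (4!(1-ρ)²) = 0.037736 × 81.0000 × 0.75000 / (24 × 0.062500) = 1.5283
Wq = Lq/λ = 1.5283/23.7 = 0.06449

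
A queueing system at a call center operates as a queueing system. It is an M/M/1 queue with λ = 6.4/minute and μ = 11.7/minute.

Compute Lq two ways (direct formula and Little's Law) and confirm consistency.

Method 1 (direct): Lq = λ²/(μ(μ-λ)) = 40.96/(11.7 × 5.30) = 0.6605

Method 2 (Little's Law):
W = 1/(μ-λ) = 1/5.30 = 0.1887
Wq = W - 1/μ = 0.1887 - 0.08547 = 0.1032
Lq = λWq = 6.4 × 0.1032 = 0.6605 ✔ (matches Method 1)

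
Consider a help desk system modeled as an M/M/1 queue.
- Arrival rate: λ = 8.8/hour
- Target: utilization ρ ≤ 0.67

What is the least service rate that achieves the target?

ρ = λ/μ, so μ = λ/ρ
μ ≥ 8.8/0.67 = 13.1343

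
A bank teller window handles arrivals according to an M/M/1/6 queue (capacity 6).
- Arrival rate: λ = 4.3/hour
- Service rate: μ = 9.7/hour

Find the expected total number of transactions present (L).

ρ = λ/μ = 4.3/9.7 = 0.4433
P₀ = (1-ρ)/(1-ρ^(K+1)) = (1-0.4433)/(1-0.4433^7) = 0.5567/0.9966 = 0.5586
P_K = P₀×ρ^K = 0.5586 × 0.4433^6 = 0.5586 × 0.007589 = 0.004239
L = ρ[1 - (K+1)ρ^K + Kρ^(K+1)] / [(1-ρ)(1-ρ^(K+1))]
L = 0.4433 × (1 - 7×0.007589 + 6×0.003364) / ((1 - 0.4433) × (1 - 0.003364)) = 0.7727 transactions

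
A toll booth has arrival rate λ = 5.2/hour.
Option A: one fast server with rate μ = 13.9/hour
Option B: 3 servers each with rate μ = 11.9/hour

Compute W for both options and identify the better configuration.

Option A: single server μ = 13.9 (M/M/1)
  ρ_A = 5.2/13.9 = 0.3741
  W_A = 1/(μ-λ) = 1/(13.9-5.2) = 1/8.70 = 0.1149

Option B: 3 servers μ = 11.9 (M/M/3)
  ρ_B = λ/(cμ) = 5.2/(3×11.9) = 0.1457
  Offered load a = λ/μ = cρ = 5.2/11.9 = 0.4370
  P₀ = [ Σₙ₌₀^2 aⁿ/n! + a^3/(3!(1-ρ)) ]⁻¹
  Σ = a^0/0! + a^1/1! + a^2/2! = 1.0000 + 0.43697 + 0.095473 = 1.5324
  a^3/(3!(1-ρ)) = 0.08344/(6 × 0.8543) = 0.01628
  P₀ = 1/(1.5324 + 0.01628) = 0.6457
  Lq = P₀·a^3·ρ / (3!(1-ρ)²) = 0.6457 × 0.08344 × 0.1457 / (6 × 0.7299) = 0.001792
  Wq_B = Lq/λ = 0.0017919/5.2 = 0.00034460
  W_B = Wq_B + 1/μ = 0.00034460 + 0.084034 = 0.08438

Since W_B = 0.08438 < W_A = 0.1149, Option B (multiple servers) has the shorter time in system.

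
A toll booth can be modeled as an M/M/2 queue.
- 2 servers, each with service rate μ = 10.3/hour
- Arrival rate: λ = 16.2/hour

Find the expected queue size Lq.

Traffic intensity: ρ = λ/(cμ) = 16.2/(2×10.3) = 0.7864
Since ρ = 0.7864 < 1, system is stable.
Offered load a = λ/μ = cρ = 16.2/10.3 = 1.5728
P₀ = [ Σₙ₌₀^1 aⁿ/n! + a^2/(2!(1-ρ)) ]⁻¹
Σ = a^0/0! + a^1/1! = 1.0000 + 1.5728 = 2.5728
a^2/(2!(1-ρ)) = 2.4737/(2 × 0.21359) = 5.7908
P₀ = 1/(2.5728 + 5.7908) = 0.1196
Lq = P₀·a^2·ρ / (2!(1-ρ)²) = 0.119565 × 2.47375 × 0.786408 / (2 × 0.0456216) = 2.5492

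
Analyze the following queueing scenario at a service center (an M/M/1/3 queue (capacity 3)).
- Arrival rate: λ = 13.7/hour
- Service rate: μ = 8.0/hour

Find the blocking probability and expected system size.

ρ = λ/μ = 13.7/8.0 = 1.7125
P₀ = (1-ρ)/(1-ρ^(K+1)) = (1-1.7125)/(1-1.7125^4) = -0.7125/-7.6005 = 0.09374
P_K = P₀×ρ^K = 0.09374 × 1.7125^3 = 0.09374 × 5.0222 = 0.4708
Blocking probability P_3 = 0.4708 (47.08%)
L = ρ[1 - (K+1)ρ^K + Kρ^(K+1)] / [(1-ρ)(1-ρ^(K+1))]
L = 1.7125 × (1 - 4×5.0222 + 3×8.6005) / ((1 - 1.7125) × (1 - 8.6005)) = 2.1228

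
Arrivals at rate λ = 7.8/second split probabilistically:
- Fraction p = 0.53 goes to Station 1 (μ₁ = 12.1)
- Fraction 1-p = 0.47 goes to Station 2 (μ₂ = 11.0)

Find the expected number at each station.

Effective rates: λ₁ = 7.8×0.53 = 4.134, λ₂ = 7.8×0.47 = 3.666
Station 1: ρ₁ = 4.134/12.1 = 0.341653, L₁ = ρ₁/(1-ρ₁) = 0.341653/(1-0.341653) = 0.5190
Station 2: ρ₂ = 3.666/11.0 = 0.3333, L₂ = ρ₂/(1-ρ₂) = 0.3333/(1-0.3333) = 0.4999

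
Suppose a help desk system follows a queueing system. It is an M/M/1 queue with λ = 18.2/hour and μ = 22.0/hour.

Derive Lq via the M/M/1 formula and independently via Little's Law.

Method 1 (direct): Lq = λ²/(μ(μ-λ)) = 331.24/(22.0 × 3.80) = 3.9622

Method 2 (Little's Law):
W = 1/(μ-λ) = 1/3.80 = 0.263158
Wq = W - 1/μ = 0.263158 - 0.0454545 = 0.217703
Lq = λWq = 18.2 × 0.217703 = 3.9622 ✔ (matches Method 1)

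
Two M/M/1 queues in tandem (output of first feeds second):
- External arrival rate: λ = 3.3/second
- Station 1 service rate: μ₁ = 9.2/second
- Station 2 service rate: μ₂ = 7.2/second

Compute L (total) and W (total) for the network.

By Jackson's theorem, each station behaves as independent M/M/1.
Station 1: ρ₁ = 3.3/9.2 = 0.3587, L₁ = ρ₁/(1-ρ₁) = λ/(μ₁-λ) = 3.3/5.90 = 0.5593
Station 2: ρ₂ = 3.3/7.2 = 0.4583, L₂ = ρ₂/(1-ρ₂) = λ/(μ₂-λ) = 3.3/3.90 = 0.8462
Total: L = L₁ + L₂ = 0.5593 + 0.8462 = 1.4055
W = L/λ = 1.4055/3.3 = 0.4259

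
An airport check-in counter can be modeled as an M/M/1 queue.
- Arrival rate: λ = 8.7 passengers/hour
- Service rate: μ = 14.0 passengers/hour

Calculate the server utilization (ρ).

Server utilization: ρ = λ/μ
ρ = 8.7/14.0 = 0.6214
The server is busy 62.14% of the time.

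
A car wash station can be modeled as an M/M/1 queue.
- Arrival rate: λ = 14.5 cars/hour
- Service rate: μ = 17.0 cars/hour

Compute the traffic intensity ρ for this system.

Server utilization: ρ = λ/μ
ρ = 14.5/17.0 = 0.8529
The server is busy 85.29% of the time.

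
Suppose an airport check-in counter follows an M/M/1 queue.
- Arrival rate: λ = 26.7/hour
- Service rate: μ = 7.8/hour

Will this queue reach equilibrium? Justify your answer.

Stability requires ρ = λ/(cμ) < 1
ρ = 26.7/(1 × 7.8) = 26.7/7.80 = 3.4231
Since 3.4231 ≥ 1, the system is UNSTABLE.
Queue grows without bound. Need μ > λ = 26.7.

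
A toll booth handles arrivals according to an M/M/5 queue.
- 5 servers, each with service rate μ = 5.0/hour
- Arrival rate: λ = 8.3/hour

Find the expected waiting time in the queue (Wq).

Traffic intensity: ρ = λ/(cμ) = 8.3/(5×5.0) = 0.3320
Since ρ = 0.3320 < 1, system is stable.
Offered load a = λ/μ = cρ = 8.3/5.0 = 1.6600
P₀ = [ Σₙ₌₀^4 aⁿ/n! + a^5/(5!(1-ρ)) ]⁻¹
Σ = a^0/0! + a^1/1! + a^2/2! + a^3/3! + a^4/4! = 1.0000 + 1.6600 + 1.3778 + 0.7624 + 0.3164 = 5.1166
a^5/(5!(1-ρ)) = 12.6049/(120 × 0.6680) = 0.1572
P₀ = 1/(5.1166 + 0.1572) = 0.1896
Lq = P₀·a^5·ρ / (5!(1-ρ)²) = 0.1896 × 12.6049 × 0.3320 / (120 × 0.4462) = 0.01482
Wq = Lq/λ = 0.014819/8.3 = 0.001785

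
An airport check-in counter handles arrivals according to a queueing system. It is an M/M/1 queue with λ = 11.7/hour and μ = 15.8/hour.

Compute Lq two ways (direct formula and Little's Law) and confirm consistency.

Method 1 (direct): Lq = λ²/(μ(μ-λ)) = 136.89/(15.8 × 4.10) = 2.1132

Method 2 (Little's Law):
W = 1/(μ-λ) = 1/4.10 = 0.2439024
Wq = W - 1/μ = 0.2439024 - 0.06329114 = 0.1806113
Lq = λWq = 11.7 × 0.1806113 = 2.1132 ✔ (matches Method 1)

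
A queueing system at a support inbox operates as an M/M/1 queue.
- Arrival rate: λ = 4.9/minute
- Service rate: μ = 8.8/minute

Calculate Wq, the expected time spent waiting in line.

First, compute utilization: ρ = λ/μ = 4.9/8.8 = 0.5568
For M/M/1: Wq = λ/(μ(μ-λ))
Wq = 4.9/(8.8 × (8.8-4.9))
Wq = 4.9/(8.8 × 3.90)
Wq = 0.1428 minutes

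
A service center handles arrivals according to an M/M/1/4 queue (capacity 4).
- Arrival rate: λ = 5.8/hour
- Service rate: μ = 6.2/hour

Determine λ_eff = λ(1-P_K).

ρ = λ/μ = 5.8/6.2 = 0.9355
P₀ = (1-ρ)/(1-ρ^(K+1)) = (1-0.9355)/(1-0.9355^5) = 0.06450/0.2835 = 0.2275
P_K = P₀×ρ^K = 0.22752 × 0.9355^4 = 0.22752 × 0.76591 = 0.1743
λ_eff = λ(1-P_K) = 5.8 × (1 - 0.17425) = 5.8 × 0.82575 = 4.7893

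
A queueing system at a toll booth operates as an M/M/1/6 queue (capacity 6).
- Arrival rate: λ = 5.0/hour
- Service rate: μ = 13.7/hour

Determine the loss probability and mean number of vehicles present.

ρ = λ/μ = 5.0/13.7 = 0.36496
P₀ = (1-ρ)/(1-ρ^(K+1)) = (1-0.36496)/(1-0.36496^7) = 0.6350/0.9991 = 0.6356
P_K = P₀×ρ^K = 0.6356 × 0.36496^6 = 0.6356 × 0.002363 = 0.001502
Blocking probability P_6 = 0.001502 (0.15%)
L = ρ[1 - (K+1)ρ^K + Kρ^(K+1)] / [(1-ρ)(1-ρ^(K+1))]
L = 0.36496 × (1 - 7×0.002363 + 6×0.0008624) / ((1 - 0.36496) × (1 - 0.0008624)) = 0.5687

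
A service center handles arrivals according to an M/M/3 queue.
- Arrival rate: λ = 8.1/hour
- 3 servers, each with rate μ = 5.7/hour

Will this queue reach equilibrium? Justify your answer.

Stability requires ρ = λ/(cμ) < 1
ρ = 8.1/(3 × 5.7) = 8.1/17.10 = 0.4737
Since 0.4737 < 1, the system is STABLE.
The servers are busy 47.37% of the time.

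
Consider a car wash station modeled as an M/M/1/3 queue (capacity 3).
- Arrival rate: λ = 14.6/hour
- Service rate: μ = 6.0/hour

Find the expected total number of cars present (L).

ρ = λ/μ = 14.6/6.0 = 2.4333
P₀ = (1-ρ)/(1-ρ^(K+1)) = (1-2.4333)/(1-2.4333^4) = -1.4333/-34.0576 = 0.04208
P_K = P₀×ρ^K = 0.04208 × 2.4333^3 = 0.04208 × 14.4074 = 0.6063
L = ρ[1 - (K+1)ρ^K + Kρ^(K+1)] / [(1-ρ)(1-ρ^(K+1))]
L = 2.4333 × (1 - 4×14.4074 + 3×35.0576) / ((1 - 2.4333) × (1 - 35.0576)) = 2.4198 cars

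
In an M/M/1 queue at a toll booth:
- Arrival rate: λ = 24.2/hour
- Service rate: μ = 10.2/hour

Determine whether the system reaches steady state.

Stability requires ρ = λ/(cμ) < 1
ρ = 24.2/(1 × 10.2) = 24.2/10.20 = 2.3725
Since 2.3725 ≥ 1, the system is UNSTABLE.
Queue grows without bound. Need μ > λ = 24.2.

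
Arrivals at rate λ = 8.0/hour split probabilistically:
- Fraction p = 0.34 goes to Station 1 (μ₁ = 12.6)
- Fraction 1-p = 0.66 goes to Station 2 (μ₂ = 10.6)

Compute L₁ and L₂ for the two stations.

Effective rates: λ₁ = 8.0×0.34 = 2.72, λ₂ = 8.0×0.66 = 5.28
Station 1: ρ₁ = 2.72/12.6 = 0.2159, L₁ = ρ₁/(1-ρ₁) = 0.2159/(1-0.2159) = 0.2753
Station 2: ρ₂ = 5.28/10.6 = 0.49811, L₂ = ρ₂/(1-ρ₂) = 0.49811/(1-0.49811) = 0.9925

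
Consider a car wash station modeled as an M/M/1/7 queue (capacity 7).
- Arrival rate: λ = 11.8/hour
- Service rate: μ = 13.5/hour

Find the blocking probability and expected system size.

ρ = λ/μ = 11.8/13.5 = 0.87407
P₀ = (1-ρ)/(1-ρ^(K+1)) = (1-0.87407)/(1-0.87407^8) = 0.1259/0.6593 = 0.1910
P_K = P₀×ρ^K = 0.1910 × 0.87407^7 = 0.1910 × 0.3898 = 0.07445
Blocking probability P_7 = 0.07445 (7.45%)
L = ρ[1 - (K+1)ρ^K + Kρ^(K+1)] / [(1-ρ)(1-ρ^(K+1))]
L = 0.87407 × (1 - 8×0.3897835 + 7×0.3406981) / ((1 - 0.87407) × (1 - 0.3406981)) = 2.8069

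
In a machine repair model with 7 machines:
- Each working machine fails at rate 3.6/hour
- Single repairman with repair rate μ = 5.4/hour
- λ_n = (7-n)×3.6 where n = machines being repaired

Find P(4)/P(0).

P(4)/P(0) = ∏_{i=0}^{4-1} λ_i/μ_{i+1}
= (7-0)×3.6/5.4 × (7-1)×3.6/5.4 × (7-2)×3.6/5.4 × (7-3)×3.6/5.4
= 165.9259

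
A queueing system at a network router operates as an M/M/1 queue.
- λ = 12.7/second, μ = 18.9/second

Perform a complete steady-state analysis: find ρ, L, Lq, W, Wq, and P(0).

Step 1: ρ = λ/μ = 12.7/18.9 = 0.6720
Step 2: L = λ/(μ-λ) = 12.7/6.20 = 2.0484
Step 3: Lq = λ²/(μ(μ-λ)) = 161.29/(18.9×6.20) = 1.3764
Step 4: W = 1/(μ-λ) = 1/6.20 = 0.16129
Step 5: Wq = λ/(μ(μ-λ)) = 12.7/(18.9×6.20) = 0.1084
Step 6: P(0) = 1-ρ = 0.3280
Verify: L = λW = 12.7×0.16129 = 2.0484 ✔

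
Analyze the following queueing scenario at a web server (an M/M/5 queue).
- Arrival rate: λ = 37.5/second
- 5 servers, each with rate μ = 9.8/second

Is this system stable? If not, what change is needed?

Stability requires ρ = λ/(cμ) < 1
ρ = 37.5/(5 × 9.8) = 37.5/49.00 = 0.7653
Since 0.7653 < 1, the system is STABLE.
The servers are busy 76.53% of the time.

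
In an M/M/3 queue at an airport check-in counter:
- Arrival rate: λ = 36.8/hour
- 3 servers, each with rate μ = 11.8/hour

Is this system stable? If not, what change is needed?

Stability requires ρ = λ/(cμ) < 1
ρ = 36.8/(3 × 11.8) = 36.8/35.40 = 1.0395
Since 1.0395 ≥ 1, the system is UNSTABLE.
Need c > λ/μ = 36.8/11.8 = 3.12.
Minimum servers needed: c = 4.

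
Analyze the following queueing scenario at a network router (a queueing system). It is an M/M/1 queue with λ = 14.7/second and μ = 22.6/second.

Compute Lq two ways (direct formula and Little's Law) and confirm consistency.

Method 1 (direct): Lq = λ²/(μ(μ-λ)) = 216.09/(22.6 × 7.90) = 1.2103

Method 2 (Little's Law):
W = 1/(μ-λ) = 1/7.90 = 0.12658
Wq = W - 1/μ = 0.12658 - 0.044248 = 0.08233
Lq = λWq = 14.7 × 0.08233 = 1.2103 ✔ (matches Method 1)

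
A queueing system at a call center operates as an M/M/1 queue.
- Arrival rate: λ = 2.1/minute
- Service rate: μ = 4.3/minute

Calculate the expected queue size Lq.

ρ = λ/μ = 2.1/4.3 = 0.4884
For M/M/1: Lq = λ²/(μ(μ-λ))
Lq = 4.41/(4.3 × 2.20)
Lq = 0.4662 calls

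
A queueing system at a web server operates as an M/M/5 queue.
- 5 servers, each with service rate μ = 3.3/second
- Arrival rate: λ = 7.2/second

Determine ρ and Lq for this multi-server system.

Traffic intensity: ρ = λ/(cμ) = 7.2/(5×3.3) = 0.4364
Since ρ = 0.4364 < 1, system is stable.
Offered load a = λ/μ = cρ = 7.2/3.3 = 2.1818
P₀ = [ Σₙ₌₀^4 aⁿ/n! + a^5/(5!(1-ρ)) ]⁻¹
Σ = a^0/0! + a^1/1! + a^2/2! + a^3/3! + a^4/4! = 1.0000 + 2.1818 + 2.3802 + 1.7310 + 0.9442 = 8.2372
a^5/(5!(1-ρ)) = 49.4416/(120 × 0.5636) = 0.7310
P₀ = 1/(8.2372 + 0.7310) = 0.1115
Lq = P₀·a^5·ρ / (5!(1-ρ)²) = 0.1115 × 49.4416 × 0.4364 / (120 × 0.3177) = 0.06310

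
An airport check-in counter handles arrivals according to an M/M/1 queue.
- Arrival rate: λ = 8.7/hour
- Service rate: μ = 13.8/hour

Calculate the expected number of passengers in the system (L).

ρ = λ/μ = 8.7/13.8 = 0.6304
For M/M/1: L = λ/(μ-λ)
L = 8.7/(13.8-8.7) = 8.7/5.10
L = 1.7059 passengers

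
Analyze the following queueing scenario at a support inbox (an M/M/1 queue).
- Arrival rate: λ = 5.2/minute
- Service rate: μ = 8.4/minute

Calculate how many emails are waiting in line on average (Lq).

ρ = λ/μ = 5.2/8.4 = 0.6190
For M/M/1: Lq = λ²/(μ(μ-λ))
Lq = 27.04/(8.4 × 3.20)
Lq = 1.0060 emails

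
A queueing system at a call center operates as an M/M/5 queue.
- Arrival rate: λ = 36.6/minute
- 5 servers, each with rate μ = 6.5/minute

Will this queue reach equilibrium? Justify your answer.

Stability requires ρ = λ/(cμ) < 1
ρ = 36.6/(5 × 6.5) = 36.6/32.50 = 1.1262
Since 1.1262 ≥ 1, the system is UNSTABLE.
Need c > λ/μ = 36.6/6.5 = 5.63.
Minimum servers needed: c = 6.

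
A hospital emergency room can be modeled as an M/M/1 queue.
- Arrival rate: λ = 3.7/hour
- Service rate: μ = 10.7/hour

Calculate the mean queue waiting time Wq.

First, compute utilization: ρ = λ/μ = 3.7/10.7 = 0.3458
For M/M/1: Wq = λ/(μ(μ-λ))
Wq = 3.7/(10.7 × (10.7-3.7))
Wq = 3.7/(10.7 × 7.00)
Wq = 0.04940 hours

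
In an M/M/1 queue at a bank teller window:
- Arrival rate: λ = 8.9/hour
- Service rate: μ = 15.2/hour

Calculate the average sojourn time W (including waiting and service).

First, compute utilization: ρ = λ/μ = 8.9/15.2 = 0.5855
For M/M/1: W = 1/(μ-λ)
W = 1/(15.2-8.9) = 1/6.30
W = 0.1587 hours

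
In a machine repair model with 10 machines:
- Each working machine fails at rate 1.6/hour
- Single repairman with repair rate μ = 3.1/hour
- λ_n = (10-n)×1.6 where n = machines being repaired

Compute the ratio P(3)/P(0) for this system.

P(3)/P(0) = ∏_{i=0}^{3-1} λ_i/μ_{i+1}
= (10-0)×1.6/3.1 × (10-1)×1.6/3.1 × (10-2)×1.6/3.1
= 98.9937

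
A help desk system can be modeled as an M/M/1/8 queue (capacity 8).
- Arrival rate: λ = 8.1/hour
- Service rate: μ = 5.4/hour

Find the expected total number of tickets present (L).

ρ = λ/μ = 8.1/5.4 = 1.5000
P₀ = (1-ρ)/(1-ρ^(K+1)) = (1-1.5000)/(1-1.5000^9) = -0.5000/-37.4434 = 0.01335
P_K = P₀×ρ^K = 0.013354 × 1.5000^8 = 0.013354 × 25.6289 = 0.3422
L = ρ[1 - (K+1)ρ^K + Kρ^(K+1)] / [(1-ρ)(1-ρ^(K+1))]
L = 1.5000 × (1 - 9×25.6289 + 8×38.4434) / ((1 - 1.5000) × (1 - 38.4434)) = 6.2404 tickets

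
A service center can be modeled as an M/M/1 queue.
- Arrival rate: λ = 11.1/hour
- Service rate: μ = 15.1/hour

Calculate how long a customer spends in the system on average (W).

First, compute utilization: ρ = λ/μ = 11.1/15.1 = 0.7351
For M/M/1: W = 1/(μ-λ)
W = 1/(15.1-11.1) = 1/4.00
W = 0.2500 hours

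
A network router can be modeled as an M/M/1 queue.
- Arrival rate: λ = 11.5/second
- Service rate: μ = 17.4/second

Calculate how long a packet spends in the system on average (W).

First, compute utilization: ρ = λ/μ = 11.5/17.4 = 0.6609
For M/M/1: W = 1/(μ-λ)
W = 1/(17.4-11.5) = 1/5.90
W = 0.1695 seconds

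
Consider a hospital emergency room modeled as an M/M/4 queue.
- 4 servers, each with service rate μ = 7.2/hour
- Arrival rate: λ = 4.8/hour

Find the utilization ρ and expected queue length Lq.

Traffic intensity: ρ = λ/(cμ) = 4.8/(4×7.2) = 0.1667
Since ρ = 0.1667 < 1, system is stable.
Offered load a = λ/μ = cρ = 4.8/7.2 = 0.6667
P₀ = [ Σₙ₌₀^3 aⁿ/n! + a^4/(4!(1-ρ)) ]⁻¹
Σ = a^0/0! + a^1/1! + a^2/2! + a^3/3! = 1.0000 + 0.6667 + 0.2222 + 0.04938 = 1.9383
a^4/(4!(1-ρ)) = 0.19753/(24 × 0.83333) = 0.009877
P₀ = 1/(1.9383 + 0.009877) = 0.5133
Lq = P₀·a^4·ρ / (4!(1-ρ)²) = 0.5133 × 0.1975 × 0.1667 / (24 × 0.6944) = 0.001014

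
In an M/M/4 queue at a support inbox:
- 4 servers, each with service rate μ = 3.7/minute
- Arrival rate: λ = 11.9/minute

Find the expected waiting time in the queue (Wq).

Traffic intensity: ρ = λ/(cμ) = 11.9/(4×3.7) = 0.8041
Since ρ = 0.8041 < 1, system is stable.
Offered load a = λ/μ = cρ = 11.9/3.7 = 3.2162
P₀ = [ Σₙ₌₀^3 aⁿ/n! + a^4/(4!(1-ρ)) ]⁻¹
Σ = a^0/0! + a^1/1! + a^2/2! + a^3/3! = 1.0000 + 3.2162 + 5.1720 + 5.5448 = 14.9330
a^4/(4!(1-ρ)) = 106.9993/(24 × 0.195946) = 22.7527
P₀ = 1/(14.9330 + 22.7527) = 0.02654
Lq = P₀·a^4·ρ / (4!(1-ρ)²) = 0.02653523 × 106.9993 × 0.8040541 / (24 × 0.03839481) = 2.4775
Wq = Lq/λ = 2.4775/11.9 = 0.2082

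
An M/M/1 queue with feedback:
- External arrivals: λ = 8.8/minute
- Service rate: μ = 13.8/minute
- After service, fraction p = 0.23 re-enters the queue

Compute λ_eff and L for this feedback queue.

Effective arrival rate: λ_eff = λ/(1-p) = 8.8/(1-0.23) = 8.8/0.77 = 11.42857
ρ = λ_eff/μ = 11.42857/13.8 = 0.828157
L = ρ/(1-ρ) = 0.828157/(1-0.828157) = 4.8193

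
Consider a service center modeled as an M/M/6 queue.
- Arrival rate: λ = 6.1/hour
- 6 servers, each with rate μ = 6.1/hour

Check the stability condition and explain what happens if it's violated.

Stability requires ρ = λ/(cμ) < 1
ρ = 6.1/(6 × 6.1) = 6.1/36.60 = 0.1667
Since 0.1667 < 1, the system is STABLE.
The servers are busy 16.67% of the time.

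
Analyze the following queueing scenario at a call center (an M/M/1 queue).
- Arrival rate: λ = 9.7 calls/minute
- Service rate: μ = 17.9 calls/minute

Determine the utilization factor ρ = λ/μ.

Server utilization: ρ = λ/μ
ρ = 9.7/17.9 = 0.5419
The server is busy 54.19% of the time.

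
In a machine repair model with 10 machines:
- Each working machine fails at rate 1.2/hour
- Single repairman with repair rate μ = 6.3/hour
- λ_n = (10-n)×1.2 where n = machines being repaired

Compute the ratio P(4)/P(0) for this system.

P(4)/P(0) = ∏_{i=0}^{4-1} λ_i/μ_{i+1}
= (10-0)×1.2/6.3 × (10-1)×1.2/6.3 × (10-2)×1.2/6.3 × (10-3)×1.2/6.3
= 6.6343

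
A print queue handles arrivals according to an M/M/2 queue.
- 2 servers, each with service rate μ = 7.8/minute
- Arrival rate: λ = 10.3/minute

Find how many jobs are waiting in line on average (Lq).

Traffic intensity: ρ = λ/(cμ) = 10.3/(2×7.8) = 0.6603
Since ρ = 0.6603 < 1, system is stable.
Offered load a = λ/μ = cρ = 10.3/7.8 = 1.3205
P₀ = [ Σₙ₌₀^1 aⁿ/n! + a^2/(2!(1-ρ)) ]⁻¹
Σ = a^0/0! + a^1/1! = 1.0000 + 1.3205 = 2.3205
a^2/(2!(1-ρ)) = 1.74375/(2 × 0.339744) = 2.5663
P₀ = 1/(2.3205 + 2.5663) = 0.2046
Lq = P₀·a^2·ρ / (2!(1-ρ)²) = 0.204633 × 1.74375 × 0.660256 / (2 × 0.115426) = 1.0206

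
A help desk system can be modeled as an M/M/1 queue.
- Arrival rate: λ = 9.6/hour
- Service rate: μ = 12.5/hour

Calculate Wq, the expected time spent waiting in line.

First, compute utilization: ρ = λ/μ = 9.6/12.5 = 0.7680
For M/M/1: Wq = λ/(μ(μ-λ))
Wq = 9.6/(12.5 × (12.5-9.6))
Wq = 9.6/(12.5 × 2.90)
Wq = 0.2648 hours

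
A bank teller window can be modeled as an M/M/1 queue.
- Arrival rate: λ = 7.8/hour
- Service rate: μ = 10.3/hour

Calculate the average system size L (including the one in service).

ρ = λ/μ = 7.8/10.3 = 0.7573
For M/M/1: L = λ/(μ-λ)
L = 7.8/(10.3-7.8) = 7.8/2.50
L = 3.1200 transactions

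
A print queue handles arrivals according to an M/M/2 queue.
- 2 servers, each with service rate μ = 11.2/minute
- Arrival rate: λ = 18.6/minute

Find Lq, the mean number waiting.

Traffic intensity: ρ = λ/(cμ) = 18.6/(2×11.2) = 0.8304
Since ρ = 0.8304 < 1, system is stable.
Offered load a = λ/μ = cρ = 18.6/11.2 = 1.6607
P₀ = [ Σₙ₌₀^1 aⁿ/n! + a^2/(2!(1-ρ)) ]⁻¹
Σ = a^0/0! + a^1/1! = 1.0000 + 1.6607 = 2.6607
a^2/(2!(1-ρ)) = 2.757972/(2 × 0.1696429) = 8.1288
P₀ = 1/(2.6607 + 8.1288) = 0.09268
Lq = P₀·a^2·ρ / (2!(1-ρ)²) = 0.092683 × 2.7580 × 0.83036 / (2 × 0.028779) = 3.6877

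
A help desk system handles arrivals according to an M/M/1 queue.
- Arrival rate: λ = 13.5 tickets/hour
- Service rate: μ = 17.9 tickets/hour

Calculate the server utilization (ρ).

Server utilization: ρ = λ/μ
ρ = 13.5/17.9 = 0.7542
The server is busy 75.42% of the time.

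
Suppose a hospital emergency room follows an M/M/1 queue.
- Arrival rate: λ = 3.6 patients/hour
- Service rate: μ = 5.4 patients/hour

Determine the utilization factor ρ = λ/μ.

Server utilization: ρ = λ/μ
ρ = 3.6/5.4 = 0.6667
The server is busy 66.67% of the time.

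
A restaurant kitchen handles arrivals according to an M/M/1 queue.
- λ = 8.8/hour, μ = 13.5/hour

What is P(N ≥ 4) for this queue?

ρ = λ/μ = 8.8/13.5 = 0.65185
P(N ≥ n) = ρⁿ
P(N ≥ 4) = 0.65185^4
P(N ≥ 4) = 0.1805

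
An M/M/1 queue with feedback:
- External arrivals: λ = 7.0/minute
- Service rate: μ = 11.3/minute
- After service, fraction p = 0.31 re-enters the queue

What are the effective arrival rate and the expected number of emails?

Effective arrival rate: λ_eff = λ/(1-p) = 7.0/(1-0.31) = 7.0/0.69 = 10.14493
ρ = λ_eff/μ = 10.14493/11.3 = 0.897781
L = ρ/(1-ρ) = 0.897781/(1-0.897781) = 8.7829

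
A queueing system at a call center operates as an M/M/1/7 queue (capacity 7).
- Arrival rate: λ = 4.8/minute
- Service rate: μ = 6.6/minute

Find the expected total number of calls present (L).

ρ = λ/μ = 4.8/6.6 = 0.727273
P₀ = (1-ρ)/(1-ρ^(K+1)) = (1-0.727273)/(1-0.727273^8) = 0.2727/0.9217 = 0.2959
P_K = P₀×ρ^K = 0.2959 × 0.727273^7 = 0.2959 × 0.1076 = 0.03184
L = ρ[1 - (K+1)ρ^K + Kρ^(K+1)] / [(1-ρ)(1-ρ^(K+1))]
L = 0.727273 × (1 - 8×0.107617 + 7×0.0782672) / ((1 - 0.727273) × (1 - 0.0782672)) = 1.9874 calls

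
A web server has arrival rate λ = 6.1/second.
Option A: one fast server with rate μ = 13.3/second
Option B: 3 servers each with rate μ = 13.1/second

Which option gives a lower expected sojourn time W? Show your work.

Option A: single server μ = 13.3 (M/M/1)
  ρ_A = 6.1/13.3 = 0.4586
  W_A = 1/(μ-λ) = 1/(13.3-6.1) = 1/7.20 = 0.1389

Option B: 3 servers μ = 13.1 (M/M/3)
  ρ_B = λ/(cμ) = 6.1/(3×13.1) = 0.1552
  Offered load a = λ/μ = cρ = 6.1/13.1 = 0.4656
  P₀ = [ Σₙ₌₀^2 aⁿ/n! + a^3/(3!(1-ρ)) ]⁻¹
  Σ = a^0/0! + a^1/1! + a^2/2! = 1.0000 + 0.46565 + 0.10841 = 1.5741
  a^3/(3!(1-ρ)) = 0.10097/(6 × 0.84478) = 0.01992
  P₀ = 1/(1.57406 + 0.0199195) = 0.6274
  Lq = P₀·a^3·ρ / (3!(1-ρ)²) = 0.62736 × 0.10097 × 0.15522 / (6 × 0.71366) = 0.002296
  Wq_B = Lq/λ = 0.0022961/6.1 = 0.00037641
  W_B = Wq_B + 1/μ = 0.00037641 + 0.076336 = 0.07671

Since W_B = 0.07671 < W_A = 0.1389, Option B (multiple servers) has the shorter time in system.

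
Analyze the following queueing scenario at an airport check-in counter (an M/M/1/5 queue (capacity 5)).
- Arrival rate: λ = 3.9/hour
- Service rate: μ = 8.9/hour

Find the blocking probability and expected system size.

ρ = λ/μ = 3.9/8.9 = 0.4382
P₀ = (1-ρ)/(1-ρ^(K+1)) = (1-0.4382)/(1-0.4382^6) = 0.5618/0.9929 = 0.5658
P_K = P₀×ρ^K = 0.56581 × 0.4382^5 = 0.56581 × 0.016157 = 0.009142
Blocking probability P_5 = 0.009142 (0.91%)
L = ρ[1 - (K+1)ρ^K + Kρ^(K+1)] / [(1-ρ)(1-ρ^(K+1))]
L = 0.4382 × (1 - 6×0.01616 + 5×0.007080) / ((1 - 0.4382) × (1 - 0.007080)) = 0.7372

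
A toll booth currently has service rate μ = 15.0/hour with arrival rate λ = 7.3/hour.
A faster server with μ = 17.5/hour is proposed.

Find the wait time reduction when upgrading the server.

System 1: ρ₁ = 7.3/15.0 = 0.4867, W₁ = 1/(15.0-7.3) = 0.12987
System 2: ρ₂ = 7.3/17.5 = 0.4171, W₂ = 1/(17.5-7.3) = 0.098039
Improvement: (W₁-W₂)/W₁ = (0.12987-0.098039)/0.12987 = 24.51%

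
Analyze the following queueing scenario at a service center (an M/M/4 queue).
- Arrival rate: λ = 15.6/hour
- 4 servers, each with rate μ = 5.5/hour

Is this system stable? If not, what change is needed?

Stability requires ρ = λ/(cμ) < 1
ρ = 15.6/(4 × 5.5) = 15.6/22.00 = 0.7091
Since 0.7091 < 1, the system is STABLE.
The servers are busy 70.91% of the time.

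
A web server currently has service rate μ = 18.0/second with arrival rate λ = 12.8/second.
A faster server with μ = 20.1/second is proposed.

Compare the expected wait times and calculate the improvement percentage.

System 1: ρ₁ = 12.8/18.0 = 0.7111, W₁ = 1/(18.0-12.8) = 0.19231
System 2: ρ₂ = 12.8/20.1 = 0.6368, W₂ = 1/(20.1-12.8) = 0.13699
Improvement: (W₁-W₂)/W₁ = (0.19231-0.13699)/0.19231 = 28.77%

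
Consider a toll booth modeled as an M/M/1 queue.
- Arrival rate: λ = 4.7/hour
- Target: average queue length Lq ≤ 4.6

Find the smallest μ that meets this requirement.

For M/M/1: Lq = λ²/(μ(μ-λ))
Need Lq ≤ 4.6, i.e. μ(μ-λ) ≥ λ²/4.6
μ² - 4.7μ - 22.09/4.6 ≥ 0  →  μ² - 4.7μ - 4.80217 ≥ 0
Quadratic formula (positive root): μ = [λ + √(λ² + 4×4.80217)]/2
Discriminant: 22.09 + 4×4.80217 = 41.2987, √41.2987 = 6.4264
μ ≥ (4.7 + 6.4264)/2 = 5.5632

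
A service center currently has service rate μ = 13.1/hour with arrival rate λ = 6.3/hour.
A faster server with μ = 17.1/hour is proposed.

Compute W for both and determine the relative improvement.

System 1: ρ₁ = 6.3/13.1 = 0.4809, W₁ = 1/(13.1-6.3) = 0.14706
System 2: ρ₂ = 6.3/17.1 = 0.3684, W₂ = 1/(17.1-6.3) = 0.092593
Improvement: (W₁-W₂)/W₁ = (0.14706-0.092593)/0.14706 = 37.04%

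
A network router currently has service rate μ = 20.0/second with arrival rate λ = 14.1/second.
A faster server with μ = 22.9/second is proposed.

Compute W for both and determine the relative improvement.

System 1: ρ₁ = 14.1/20.0 = 0.7050, W₁ = 1/(20.0-14.1) = 0.16949
System 2: ρ₂ = 14.1/22.9 = 0.6157, W₂ = 1/(22.9-14.1) = 0.11364
Improvement: (W₁-W₂)/W₁ = (0.16949-0.11364)/0.16949 = 32.95%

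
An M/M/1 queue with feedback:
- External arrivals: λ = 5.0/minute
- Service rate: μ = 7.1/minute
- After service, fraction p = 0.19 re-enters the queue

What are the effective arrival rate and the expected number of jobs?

Effective arrival rate: λ_eff = λ/(1-p) = 5.0/(1-0.19) = 5.0/0.81 = 6.17284
ρ = λ_eff/μ = 6.17284/7.1 = 0.869414
L = ρ/(1-ρ) = 0.869414/(1-0.869414) = 6.6578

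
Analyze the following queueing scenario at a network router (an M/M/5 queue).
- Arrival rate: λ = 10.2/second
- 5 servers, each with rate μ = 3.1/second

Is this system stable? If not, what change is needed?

Stability requires ρ = λ/(cμ) < 1
ρ = 10.2/(5 × 3.1) = 10.2/15.50 = 0.6581
Since 0.6581 < 1, the system is STABLE.
The servers are busy 65.81% of the time.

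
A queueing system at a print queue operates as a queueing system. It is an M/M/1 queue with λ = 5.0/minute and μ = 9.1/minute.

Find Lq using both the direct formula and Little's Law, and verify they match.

Method 1 (direct): Lq = λ²/(μ(μ-λ)) = 25.00/(9.1 × 4.10) = 0.6701

Method 2 (Little's Law):
W = 1/(μ-λ) = 1/4.10 = 0.243902
Wq = W - 1/μ = 0.243902 - 0.109890 = 0.134012
Lq = λWq = 5.0 × 0.134012 = 0.6701 ✔ (matches Method 1)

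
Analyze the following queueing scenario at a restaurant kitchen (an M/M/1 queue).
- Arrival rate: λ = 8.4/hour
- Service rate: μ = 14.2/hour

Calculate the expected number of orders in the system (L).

ρ = λ/μ = 8.4/14.2 = 0.5915
For M/M/1: L = λ/(μ-λ)
L = 8.4/(14.2-8.4) = 8.4/5.80
L = 1.4483 orders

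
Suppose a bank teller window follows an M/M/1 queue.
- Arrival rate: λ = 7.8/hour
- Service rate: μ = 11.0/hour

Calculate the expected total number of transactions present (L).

ρ = λ/μ = 7.8/11.0 = 0.7091
For M/M/1: L = λ/(μ-λ)
L = 7.8/(11.0-7.8) = 7.8/3.20
L = 2.4375 transactions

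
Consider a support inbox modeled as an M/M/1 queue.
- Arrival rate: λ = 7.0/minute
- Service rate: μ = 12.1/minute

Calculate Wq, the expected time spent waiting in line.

First, compute utilization: ρ = λ/μ = 7.0/12.1 = 0.5785
For M/M/1: Wq = λ/(μ(μ-λ))
Wq = 7.0/(12.1 × (12.1-7.0))
Wq = 7.0/(12.1 × 5.10)
Wq = 0.1134 minutes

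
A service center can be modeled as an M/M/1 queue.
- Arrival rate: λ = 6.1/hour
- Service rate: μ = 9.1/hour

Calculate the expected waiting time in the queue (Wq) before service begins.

First, compute utilization: ρ = λ/μ = 6.1/9.1 = 0.6703
For M/M/1: Wq = λ/(μ(μ-λ))
Wq = 6.1/(9.1 × (9.1-6.1))
Wq = 6.1/(9.1 × 3.00)
Wq = 0.2234 hours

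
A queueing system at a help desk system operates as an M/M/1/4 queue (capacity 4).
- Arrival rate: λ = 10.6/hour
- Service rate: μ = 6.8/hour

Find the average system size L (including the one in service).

ρ = λ/μ = 10.6/6.8 = 1.55882
P₀ = (1-ρ)/(1-ρ^(K+1)) = (1-1.55882)/(1-1.55882^5) = -0.5588/-8.2041 = 0.06811
P_K = P₀×ρ^K = 0.06811 × 1.55882^4 = 0.06811 × 5.9045 = 0.4022
L = ρ[1 - (K+1)ρ^K + Kρ^(K+1)] / [(1-ρ)(1-ρ^(K+1))]
L = 1.55882 × (1 - 5×5.9045 + 4×9.2041) / ((1 - 1.55882) × (1 - 9.2041)) = 2.8200 tickets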